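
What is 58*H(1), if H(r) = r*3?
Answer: 174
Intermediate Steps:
H(r) = 3*r
58*H(1) = 58*(3*1) = 58*3 = 174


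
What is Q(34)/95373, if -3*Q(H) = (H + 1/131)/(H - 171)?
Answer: 165/190184359 ≈ 8.6758e-7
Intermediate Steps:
Q(H) = -(1/131 + H)/(3*(-171 + H)) (Q(H) = -(H + 1/131)/(3*(H - 171)) = -(H + 1/131)/(3*(-171 + H)) = -(1/131 + H)/(3*(-171 + H)))
Q(34)/95373 = ((-1 - 131*34)/(393*(-171 + 34)))/95373 = ((1/393)*(-1 - 4454)/(-137))*(1/95373) = ((1/393)*(-1/137)*(-4455))*(1/95373) = (1485/17947)*(1/95373) = 165/190184359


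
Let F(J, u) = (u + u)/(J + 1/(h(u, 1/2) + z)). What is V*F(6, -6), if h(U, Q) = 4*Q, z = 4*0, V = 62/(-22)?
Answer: 744/143 ≈ 5.2028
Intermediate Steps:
V = -31/11 (V = 62*(-1/22) = -31/11 ≈ -2.8182)
z = 0
F(J, u) = 2*u/(½ + J) (F(J, u) = (u + u)/(J + 1/(4/2 + 0)) = (2*u)/(J + 1/(4*(½) + 0)) = (2*u)/(J + 1/(2 + 0)) = (2*u)/(J + 1/2) = (2*u)/(J + ½) = (2*u)/(½ + J) = 2*u/(½ + J))
V*F(6, -6) = -124*(-6)/(11*(1 + 2*6)) = -124*(-6)/(11*(1 + 12)) = -124*(-6)/(11*13) = -31/11*(-24/13) = 744/143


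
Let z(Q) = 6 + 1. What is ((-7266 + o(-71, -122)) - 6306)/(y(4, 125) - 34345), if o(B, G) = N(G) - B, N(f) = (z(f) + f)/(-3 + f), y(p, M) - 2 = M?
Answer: 168751/427725 ≈ 0.39453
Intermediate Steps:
z(Q) = 7
y(p, M) = 2 + M
N(f) = (7 + f)/(-3 + f)
o(B, G) = -B + (7 + G)/(-3 + G) (o(B, G) = (7 + G)/(-3 + G) - B = -B + (7 + G)/(-3 + G))
((-7266 + o(-71, -122)) - 6306)/(y(4, 125) - 34345) = ((-7266 + (7 - 122 - 1*(-71)*(-3 - 122))/(-3 - 122)) - 6306)/((2 + 125) - 34345) = ((-7266 + (7 - 122 - 1*(-71)*(-125))/(-125)) - 6306)/(127 - 34345) = ((-7266 - (7 - 122 - 8875)/125) - 6306)/(-34218) = ((-7266 - 1/125*(-8990)) - 6306)*(-1/34218) = ((-7266 + 1798/25) - 6306)*(-1/34218) = (-179852/25 - 6306)*(-1/34218) = -337502/25*(-1/34218) = 168751/427725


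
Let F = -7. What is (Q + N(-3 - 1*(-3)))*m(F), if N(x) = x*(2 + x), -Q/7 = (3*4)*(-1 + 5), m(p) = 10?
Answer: -3360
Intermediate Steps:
Q = -336 (Q = -7*3*4*(-1 + 5) = -84*4 = -7*48 = -336)
(Q + N(-3 - 1*(-3)))*m(F) = (-336 + (-3 - 1*(-3))*(2 + (-3 - 1*(-3))))*10 = (-336 + (-3 + 3)*(2 + (-3 + 3)))*10 = (-336 + 0*(2 + 0))*10 = (-336 + 0*2)*10 = (-336 + 0)*10 = -336*10 = -3360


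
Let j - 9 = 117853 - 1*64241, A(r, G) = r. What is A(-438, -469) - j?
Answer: -54059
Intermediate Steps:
j = 53621 (j = 9 + (117853 - 1*64241) = 9 + (117853 - 64241) = 9 + 53612 = 53621)
A(-438, -469) - j = -438 - 1*53621 = -438 - 53621 = -54059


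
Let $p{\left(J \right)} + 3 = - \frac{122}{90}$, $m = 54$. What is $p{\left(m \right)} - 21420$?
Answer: $- \frac{964096}{45} \approx -21424.0$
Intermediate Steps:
$p{\left(J \right)} = - \frac{196}{45}$ ($p{\left(J \right)} = -3 - \frac{122}{90} = -3 - \frac{61}{45} = - \frac{196}{45}$)
$p{\left(m \right)} - 21420 = - \frac{196}{45} - 21420 = - \frac{964096}{45}$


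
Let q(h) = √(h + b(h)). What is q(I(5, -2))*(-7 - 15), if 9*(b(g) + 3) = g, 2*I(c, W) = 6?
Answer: -22*√3/3 ≈ -12.702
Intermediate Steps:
I(c, W) = 3 (I(c, W) = (½)*6 = 3)
b(g) = -3 + g/9
q(h) = √(-3 + 10*h/9) (q(h) = √(h + (-3 + h/9)) = √(-3 + 10*h/9))
q(I(5, -2))*(-7 - 15) = (√(-27 + 10*3)/3)*(-7 - 15) = (√(-27 + 30)/3)*(-22) = (√3/3)*(-22) = -22*√3/3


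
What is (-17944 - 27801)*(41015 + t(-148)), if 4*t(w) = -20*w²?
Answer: 3133761225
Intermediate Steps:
t(w) = -5*w² (t(w) = (-20*w²)/4 = -5*w²)
(-17944 - 27801)*(41015 + t(-148)) = (-17944 - 27801)*(41015 - 5*(-148)²) = -45745*(41015 - 5*21904) = -45745*(41015 - 109520) = -45745*(-68505) = 3133761225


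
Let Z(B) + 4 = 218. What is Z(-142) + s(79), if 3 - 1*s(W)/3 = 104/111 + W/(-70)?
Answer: 579059/2590 ≈ 223.57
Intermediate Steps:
s(W) = 229/37 + 3*W/70 (s(W) = 9 - 3*(104/111 + W/(-70)) = 9 - 3*(104*(1/111) + W*(-1/70)) = 9 - 3*(104/111 - W/70) = 9 + (-104/37 + 3*W/70) = 229/37 + 3*W/70)
Z(B) = 214 (Z(B) = -4 + 218 = 214)
Z(-142) + s(79) = 214 + (229/37 + (3/70)*79) = 214 + (229/37 + 237/70) = 214 + 24799/2590 = 579059/2590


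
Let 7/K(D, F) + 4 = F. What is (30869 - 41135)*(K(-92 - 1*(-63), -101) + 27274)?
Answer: -1399970998/5 ≈ -2.7999e+8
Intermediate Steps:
K(D, F) = 7/(-4 + F)
(30869 - 41135)*(K(-92 - 1*(-63), -101) + 27274) = (30869 - 41135)*(7/(-4 - 101) + 27274) = -10266*(7/(-105) + 27274) = -10266*(7*(-1/105) + 27274) = -10266*(-1/15 + 27274) = -10266*409109/15 = -1399970998/5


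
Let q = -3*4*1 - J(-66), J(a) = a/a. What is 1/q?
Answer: -1/13 ≈ -0.076923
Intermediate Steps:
J(a) = 1
q = -13 (q = -3*4*1 - 1*1 = -12*1 - 1 = -12 - 1 = -13)
1/q = 1/(-13) = -1/13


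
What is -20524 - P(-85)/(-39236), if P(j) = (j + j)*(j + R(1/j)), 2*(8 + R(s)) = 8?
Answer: -23684251/1154 ≈ -20524.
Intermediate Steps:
R(s) = -4 (R(s) = -8 + (1/2)*8 = -8 + 4 = -4)
P(j) = 2*j*(-4 + j) (P(j) = (j + j)*(j - 4) = (2*j)*(-4 + j) = 2*j*(-4 + j))
-20524 - P(-85)/(-39236) = -20524 - 2*(-85)*(-4 - 85)/(-39236) = -20524 - 2*(-85)*(-89)*(-1)/39236 = -20524 - 15130*(-1)/39236 = -20524 - 1*(-445/1154) = -20524 + 445/1154 = -23684251/1154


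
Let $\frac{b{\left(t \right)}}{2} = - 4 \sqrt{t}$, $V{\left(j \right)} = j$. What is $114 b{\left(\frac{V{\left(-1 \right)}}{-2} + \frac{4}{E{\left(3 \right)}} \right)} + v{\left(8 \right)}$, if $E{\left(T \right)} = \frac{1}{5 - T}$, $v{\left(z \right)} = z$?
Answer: $8 - 456 \sqrt{34} \approx -2650.9$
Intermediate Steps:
$b{\left(t \right)} = - 8 \sqrt{t}$ ($b{\left(t \right)} = 2 \left(- 4 \sqrt{t}\right) = - 8 \sqrt{t}$)
$114 b{\left(\frac{V{\left(-1 \right)}}{-2} + \frac{4}{E{\left(3 \right)}} \right)} + v{\left(8 \right)} = 114 \left(- 8 \sqrt{- \frac{1}{-2} + \frac{4}{\left(-1\right) \frac{1}{-5 + 3}}}\right) + 8 = 114 \left(- 8 \sqrt{\left(-1\right) \left(- \frac{1}{2}\right) + \frac{4}{\left(-1\right) \frac{1}{-2}}}\right) + 8 = 114 \left(- 8 \sqrt{\frac{1}{2} + \frac{4}{\left(-1\right) \left(- \frac{1}{2}\right)}}\right) + 8 = 114 \left(- 8 \sqrt{\frac{1}{2} + 4 \frac{1}{\frac{1}{2}}}\right) + 8 = 114 \left(- 8 \sqrt{\frac{1}{2} + 4 \cdot 2}\right) + 8 = 114 \left(- 8 \sqrt{\frac{1}{2} + 8}\right) + 8 = 114 \left(- 8 \sqrt{\frac{17}{2}}\right) + 8 = 114 \left(- 8 \frac{\sqrt{34}}{2}\right) + 8 = 114 \left(- 4 \sqrt{34}\right) + 8 = - 456 \sqrt{34} + 8 = 8 - 456 \sqrt{34}$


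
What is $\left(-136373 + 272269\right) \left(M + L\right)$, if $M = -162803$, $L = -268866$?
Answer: $-58662090424$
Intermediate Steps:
$\left(-136373 + 272269\right) \left(M + L\right) = \left(-136373 + 272269\right) \left(-162803 - 268866\right) = 135896 \left(-431669\right) = -58662090424$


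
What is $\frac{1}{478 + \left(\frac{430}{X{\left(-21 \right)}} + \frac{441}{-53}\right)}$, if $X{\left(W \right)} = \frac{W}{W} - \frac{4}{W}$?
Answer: $\frac{265}{220183} \approx 0.0012035$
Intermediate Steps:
$X{\left(W \right)} = 1 - \frac{4}{W}$
$\frac{1}{478 + \left(\frac{430}{X{\left(-21 \right)}} + \frac{441}{-53}\right)} = \frac{1}{478 + \left(\frac{430}{\frac{1}{-21} \left(-4 - 21\right)} + \frac{441}{-53}\right)} = \frac{1}{478 + \left(\frac{430}{\left(- \frac{1}{21}\right) \left(-25\right)} + 441 \left(- \frac{1}{53}\right)\right)} = \frac{1}{478 - \left(\frac{441}{53} - \frac{430}{\frac{25}{21}}\right)} = \frac{1}{478 + \left(430 \cdot \frac{21}{25} - \frac{441}{53}\right)} = \frac{1}{478 + \left(\frac{1806}{5} - \frac{441}{53}\right)} = \frac{1}{478 + \frac{93513}{265}} = \frac{1}{\frac{220183}{265}} = \frac{265}{220183}$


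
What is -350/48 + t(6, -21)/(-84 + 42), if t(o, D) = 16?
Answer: -1289/168 ≈ -7.6726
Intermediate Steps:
-350/48 + t(6, -21)/(-84 + 42) = -350/48 + 16/(-84 + 42) = -350*1/48 + 16/(-42) = -175/24 + 16*(-1/42) = -175/24 - 8/21 = -1289/168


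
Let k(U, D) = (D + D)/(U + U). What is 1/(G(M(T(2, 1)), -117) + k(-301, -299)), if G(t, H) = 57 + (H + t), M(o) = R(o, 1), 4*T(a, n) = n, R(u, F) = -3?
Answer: -301/18664 ≈ -0.016127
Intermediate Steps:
T(a, n) = n/4
k(U, D) = D/U (k(U, D) = (2*D)/((2*U)) = (2*D)*(1/(2*U)) = D/U)
M(o) = -3
G(t, H) = 57 + H + t
1/(G(M(T(2, 1)), -117) + k(-301, -299)) = 1/((57 - 117 - 3) - 299/(-301)) = 1/(-63 - 299*(-1/301)) = 1/(-63 + 299/301) = 1/(-18664/301) = -301/18664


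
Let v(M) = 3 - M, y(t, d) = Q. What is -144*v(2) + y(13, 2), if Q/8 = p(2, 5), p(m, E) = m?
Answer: -128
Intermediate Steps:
Q = 16 (Q = 8*2 = 16)
y(t, d) = 16
-144*v(2) + y(13, 2) = -144*(3 - 1*2) + 16 = -144*(3 - 2) + 16 = -144*1 + 16 = -144 + 16 = -128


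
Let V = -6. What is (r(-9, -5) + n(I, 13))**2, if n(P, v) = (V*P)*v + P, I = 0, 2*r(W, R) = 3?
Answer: 9/4 ≈ 2.2500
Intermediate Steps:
r(W, R) = 3/2 (r(W, R) = (1/2)*3 = 3/2)
n(P, v) = P - 6*P*v (n(P, v) = (-6*P)*v + P = -6*P*v + P = P - 6*P*v)
(r(-9, -5) + n(I, 13))**2 = (3/2 + 0*(1 - 6*13))**2 = (3/2 + 0*(1 - 78))**2 = (3/2 + 0*(-77))**2 = (3/2 + 0)**2 = (3/2)**2 = 9/4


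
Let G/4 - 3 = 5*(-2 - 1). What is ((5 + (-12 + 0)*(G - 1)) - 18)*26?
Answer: 14950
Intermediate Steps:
G = -48 (G = 12 + 4*(5*(-2 - 1)) = 12 + 4*(5*(-3)) = 12 + 4*(-15) = 12 - 60 = -48)
((5 + (-12 + 0)*(G - 1)) - 18)*26 = ((5 + (-12 + 0)*(-48 - 1)) - 18)*26 = ((5 - 12*(-49)) - 18)*26 = ((5 + 588) - 18)*26 = (593 - 18)*26 = 575*26 = 14950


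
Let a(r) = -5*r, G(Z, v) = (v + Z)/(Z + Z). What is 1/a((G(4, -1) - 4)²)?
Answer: -64/4205 ≈ -0.015220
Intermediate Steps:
G(Z, v) = (Z + v)/(2*Z) (G(Z, v) = (Z + v)/((2*Z)) = (Z + v)*(1/(2*Z)) = (Z + v)/(2*Z))
1/a((G(4, -1) - 4)²) = 1/(-5*((½)*(4 - 1)/4 - 4)²) = 1/(-5*((½)*(¼)*3 - 4)²) = 1/(-5*(3/8 - 4)²) = 1/(-5*(-29/8)²) = 1/(-5*841/64) = 1/(-4205/64) = -64/4205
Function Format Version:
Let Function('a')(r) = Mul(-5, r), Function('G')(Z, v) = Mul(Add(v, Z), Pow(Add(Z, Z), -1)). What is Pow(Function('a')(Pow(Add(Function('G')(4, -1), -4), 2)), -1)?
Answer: Rational(-64, 4205) ≈ -0.015220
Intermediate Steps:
Function('G')(Z, v) = Mul(Rational(1, 2), Pow(Z, -1), Add(Z, v)) (Function('G')(Z, v) = Mul(Add(Z, v), Pow(Mul(2, Z), -1)) = Mul(Add(Z, v), Mul(Rational(1, 2), Pow(Z, -1))) = Mul(Rational(1, 2), Pow(Z, -1), Add(Z, v)))
Pow(Function('a')(Pow(Add(Function('G')(4, -1), -4), 2)), -1) = Pow(Mul(-5, Pow(Add(Mul(Rational(1, 2), Pow(4, -1), Add(4, -1)), -4), 2)), -1) = Pow(Mul(-5, Pow(Add(Mul(Rational(1, 2), Rational(1, 4), 3), -4), 2)), -1) = Pow(Mul(-5, Pow(Add(Rational(3, 8), -4), 2)), -1) = Pow(Mul(-5, Pow(Rational(-29, 8), 2)), -1) = Pow(Mul(-5, Rational(841, 64)), -1) = Pow(Rational(-4205, 64), -1) = Rational(-64, 4205)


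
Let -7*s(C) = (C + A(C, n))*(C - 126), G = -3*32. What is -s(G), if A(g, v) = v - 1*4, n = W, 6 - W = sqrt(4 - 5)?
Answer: 20868/7 + 222*I/7 ≈ 2981.1 + 31.714*I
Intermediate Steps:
W = 6 - I (W = 6 - sqrt(4 - 5) = 6 - sqrt(-1) = 6 - I ≈ 6.0 - 1.0*I)
n = 6 - I ≈ 6.0 - 1.0*I
G = -96
A(g, v) = -4 + v (A(g, v) = v - 4 = -4 + v)
s(C) = -(-126 + C)*(2 + C - I)/7 (s(C) = -(C + (-4 + (6 - I)))*(C - 126)/7 = -(C + (2 - I))*(-126 + C)/7 = -(2 + C - I)*(-126 + C)/7 = -(-126 + C)*(2 + C - I)/7)
-s(G) = -(36 - 18*I - 1/7*(-96)**2 + (1/7)*(-96)*(124 + I)) = -(36 - 18*I - 1/7*9216 + (-11904/7 - 96*I/7)) = -(36 - 18*I - 9216/7 + (-11904/7 - 96*I/7)) = -(-20868/7 - 222*I/7) = 20868/7 + 222*I/7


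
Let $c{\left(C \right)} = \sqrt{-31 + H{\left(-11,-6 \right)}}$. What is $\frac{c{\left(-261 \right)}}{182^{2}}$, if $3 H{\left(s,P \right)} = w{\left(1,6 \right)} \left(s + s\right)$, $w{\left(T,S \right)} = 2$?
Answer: $\frac{i \sqrt{411}}{99372} \approx 0.00020401 i$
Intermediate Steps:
$H{\left(s,P \right)} = \frac{4 s}{3}$ ($H{\left(s,P \right)} = \frac{2 \left(s + s\right)}{3} = \frac{2 \cdot 2 s}{3} = \frac{4 s}{3}$)
$c{\left(C \right)} = \frac{i \sqrt{411}}{3}$ ($c{\left(C \right)} = \sqrt{-31 + \frac{4}{3} \left(-11\right)} = \sqrt{-31 - \frac{44}{3}} = \sqrt{- \frac{137}{3}} = \frac{i \sqrt{411}}{3}$)
$\frac{c{\left(-261 \right)}}{182^{2}} = \frac{\frac{1}{3} i \sqrt{411}}{182^{2}} = \frac{\frac{1}{3} i \sqrt{411}}{33124} = \frac{i \sqrt{411}}{3} \cdot \frac{1}{33124} = \frac{i \sqrt{411}}{99372}$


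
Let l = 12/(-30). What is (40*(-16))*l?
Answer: 256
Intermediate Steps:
l = -2/5 (l = 12*(-1/30) = -2/5 ≈ -0.40000)
(40*(-16))*l = (40*(-16))*(-2/5) = -640*(-2/5) = 256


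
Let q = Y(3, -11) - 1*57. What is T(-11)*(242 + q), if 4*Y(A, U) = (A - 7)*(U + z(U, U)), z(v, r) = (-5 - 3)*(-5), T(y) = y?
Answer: -1716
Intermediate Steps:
z(v, r) = 40 (z(v, r) = -8*(-5) = 40)
Y(A, U) = (-7 + A)*(40 + U)/4 (Y(A, U) = ((A - 7)*(U + 40))/4 = ((-7 + A)*(40 + U))/4 = (-7 + A)*(40 + U)/4)
q = -86 (q = (-70 + 10*3 - 7/4*(-11) + (1/4)*3*(-11)) - 1*57 = (-70 + 30 + 77/4 - 33/4) - 57 = -29 - 57 = -86)
T(-11)*(242 + q) = -11*(242 - 86) = -11*156 = -1716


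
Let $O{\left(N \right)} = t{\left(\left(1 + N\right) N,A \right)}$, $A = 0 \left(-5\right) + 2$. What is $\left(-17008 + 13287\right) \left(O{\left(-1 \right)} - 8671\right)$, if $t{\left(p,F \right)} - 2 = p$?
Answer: $32257349$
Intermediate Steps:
$A = 2$ ($A = 0 + 2 = 2$)
$t{\left(p,F \right)} = 2 + p$
$O{\left(N \right)} = 2 + N \left(1 + N\right)$ ($O{\left(N \right)} = 2 + \left(1 + N\right) N = 2 + N \left(1 + N\right)$)
$\left(-17008 + 13287\right) \left(O{\left(-1 \right)} - 8671\right) = \left(-17008 + 13287\right) \left(\left(2 - \left(1 - 1\right)\right) - 8671\right) = - 3721 \left(\left(2 - 0\right) - 8671\right) = - 3721 \left(\left(2 + 0\right) - 8671\right) = - 3721 \left(2 - 8671\right) = \left(-3721\right) \left(-8669\right) = 32257349$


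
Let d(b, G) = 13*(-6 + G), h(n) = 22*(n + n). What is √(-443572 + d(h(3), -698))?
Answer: 2*I*√113181 ≈ 672.85*I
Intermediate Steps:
h(n) = 44*n (h(n) = 22*(2*n) = 44*n)
d(b, G) = -78 + 13*G
√(-443572 + d(h(3), -698)) = √(-443572 + (-78 + 13*(-698))) = √(-443572 + (-78 - 9074)) = √(-443572 - 9152) = √(-452724) = 2*I*√113181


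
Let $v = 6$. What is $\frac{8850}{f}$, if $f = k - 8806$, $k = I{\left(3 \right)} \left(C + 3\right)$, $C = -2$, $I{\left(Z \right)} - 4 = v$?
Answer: $- \frac{1475}{1466} \approx -1.0061$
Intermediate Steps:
$I{\left(Z \right)} = 10$ ($I{\left(Z \right)} = 4 + 6 = 10$)
$k = 10$ ($k = 10 \left(-2 + 3\right) = 10 \cdot 1 = 10$)
$f = -8796$ ($f = 10 - 8806 = -8796$)
$\frac{8850}{f} = \frac{8850}{-8796} = 8850 \left(- \frac{1}{8796}\right) = - \frac{1475}{1466}$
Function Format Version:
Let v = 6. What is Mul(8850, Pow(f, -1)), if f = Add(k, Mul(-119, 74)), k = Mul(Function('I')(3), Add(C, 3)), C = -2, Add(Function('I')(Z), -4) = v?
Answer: Rational(-1475, 1466) ≈ -1.0061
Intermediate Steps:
Function('I')(Z) = 10 (Function('I')(Z) = Add(4, 6) = 10)
k = 10 (k = Mul(10, Add(-2, 3)) = Mul(10, 1) = 10)
f = -8796 (f = Add(10, Mul(-119, 74)) = Add(10, -8806) = -8796)
Mul(8850, Pow(f, -1)) = Mul(8850, Pow(-8796, -1)) = Mul(8850, Rational(-1, 8796)) = Rational(-1475, 1466)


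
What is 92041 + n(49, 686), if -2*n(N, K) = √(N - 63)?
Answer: 92041 - I*√14/2 ≈ 92041.0 - 1.8708*I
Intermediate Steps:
n(N, K) = -√(-63 + N)/2 (n(N, K) = -√(N - 63)/2 = -√(-63 + N)/2)
92041 + n(49, 686) = 92041 - √(-63 + 49)/2 = 92041 - I*√14/2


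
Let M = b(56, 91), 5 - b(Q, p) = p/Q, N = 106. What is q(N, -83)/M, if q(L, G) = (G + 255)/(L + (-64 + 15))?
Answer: 1376/1539 ≈ 0.89409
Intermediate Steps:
b(Q, p) = 5 - p/Q
M = 27/8 (M = 5 - 1*91/56 = 5 - 1*91*1/56 = 5 - 13/8 = 27/8 ≈ 3.3750)
q(L, G) = (255 + G)/(-49 + L) (q(L, G) = (255 + G)/(L - 49) = (255 + G)/(-49 + L))
q(N, -83)/M = ((255 - 83)/(-49 + 106))/(27/8) = (172/57)*(8/27) = 1376/1539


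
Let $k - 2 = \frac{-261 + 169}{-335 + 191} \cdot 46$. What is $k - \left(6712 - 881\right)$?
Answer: $- \frac{104393}{18} \approx -5799.6$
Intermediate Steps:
$k = \frac{565}{18}$ ($k = 2 + \frac{-261 + 169}{-335 + 191} \cdot 46 = 2 + - \frac{92}{-144} \cdot 46 = 2 + \left(-92\right) \left(- \frac{1}{144}\right) 46 = 2 + \frac{23}{36} \cdot 46 = 2 + \frac{529}{18} = \frac{565}{18} \approx 31.389$)
$k - \left(6712 - 881\right) = \frac{565}{18} - \left(6712 - 881\right) = \frac{565}{18} - 5831 = - \frac{104393}{18}$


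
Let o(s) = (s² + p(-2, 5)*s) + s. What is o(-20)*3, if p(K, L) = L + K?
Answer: 960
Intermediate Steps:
p(K, L) = K + L
o(s) = s² + 4*s (o(s) = (s² + (-2 + 5)*s) + s = (s² + 3*s) + s = s² + 4*s)
o(-20)*3 = -20*(4 - 20)*3 = -20*(-16)*3 = 320*3 = 960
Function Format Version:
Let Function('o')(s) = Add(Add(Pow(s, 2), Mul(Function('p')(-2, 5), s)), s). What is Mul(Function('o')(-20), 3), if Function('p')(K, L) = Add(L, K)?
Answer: 960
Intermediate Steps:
Function('p')(K, L) = Add(K, L)
Function('o')(s) = Add(Pow(s, 2), Mul(4, s)) (Function('o')(s) = Add(Add(Pow(s, 2), Mul(Add(-2, 5), s)), s) = Add(Add(Pow(s, 2), Mul(3, s)), s) = Add(Pow(s, 2), Mul(4, s)))
Mul(Function('o')(-20), 3) = Mul(Mul(-20, Add(4, -20)), 3) = Mul(Mul(-20, -16), 3) = Mul(320, 3) = 960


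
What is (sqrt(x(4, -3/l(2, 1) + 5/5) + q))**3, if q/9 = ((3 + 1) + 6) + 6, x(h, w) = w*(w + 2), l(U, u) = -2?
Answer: 1863*sqrt(69)/8 ≈ 1934.4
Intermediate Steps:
x(h, w) = w*(2 + w)
q = 144 (q = 9*(((3 + 1) + 6) + 6) = 9*((4 + 6) + 6) = 9*(10 + 6) = 9*16 = 144)
(sqrt(x(4, -3/l(2, 1) + 5/5) + q))**3 = (sqrt((-3/(-2) + 5/5)*(2 + (-3/(-2) + 5/5)) + 144))**3 = (sqrt((-3*(-1/2) + 5*(1/5))*(2 + (-3*(-1/2) + 5*(1/5))) + 144))**3 = (sqrt((3/2 + 1)*(2 + (3/2 + 1)) + 144))**3 = (sqrt(5*(2 + 5/2)/2 + 144))**3 = (sqrt((5/2)*(9/2) + 144))**3 = (sqrt(45/4 + 144))**3 = (sqrt(621/4))**3 = (3*sqrt(69)/2)**3 = 1863*sqrt(69)/8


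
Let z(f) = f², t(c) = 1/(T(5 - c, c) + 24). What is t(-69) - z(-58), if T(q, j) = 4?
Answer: -94191/28 ≈ -3364.0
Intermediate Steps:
t(c) = 1/28 (t(c) = 1/(4 + 24) = 1/28)
t(-69) - z(-58) = 1/28 - 1*(-58)² = 1/28 - 1*3364 = 1/28 - 3364 = -94191/28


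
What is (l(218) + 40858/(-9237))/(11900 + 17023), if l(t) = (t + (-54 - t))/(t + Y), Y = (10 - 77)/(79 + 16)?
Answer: -296939168/1838340008631 ≈ -0.00016153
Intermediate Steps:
Y = -67/95 ≈ -0.70526
l(t) = -54/(-67/95 + t) (l(t) = (t + (-54 - t))/(t - 67/95) = -54/(-67/95 + t))
(l(218) + 40858/(-9237))/(11900 + 17023) = (-5130/(-67 + 95*218) + 40858/(-9237))/(11900 + 17023) = (-5130/(-67 + 20710) + 40858*(-1/9237))/28923 = (-5130/20643 - 40858/9237)*(1/28923) = (-5130*1/20643 - 40858/9237)*(1/28923) = (-1710/6881 - 40858/9237)*(1/28923) = -296939168/63559797*1/28923 = -296939168/1838340008631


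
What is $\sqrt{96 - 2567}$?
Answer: $i \sqrt{2471} \approx 49.709 i$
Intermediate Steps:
$\sqrt{96 - 2567} = \sqrt{-2471} = i \sqrt{2471}$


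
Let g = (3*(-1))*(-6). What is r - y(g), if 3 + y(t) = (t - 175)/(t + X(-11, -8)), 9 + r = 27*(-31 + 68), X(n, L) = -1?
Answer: 17038/17 ≈ 1002.2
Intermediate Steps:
r = 990 (r = -9 + 27*(-31 + 68) = -9 + 27*37 = -9 + 999 = 990)
g = 18 (g = -3*(-6) = 18)
y(t) = -3 + (-175 + t)/(-1 + t) (y(t) = -3 + (t - 175)/(t - 1) = -3 + (-175 + t)/(-1 + t))
r - y(g) = 990 - 2*(-86 - 1*18)/(-1 + 18) = 990 - 2*(-86 - 18)/17 = 990 - 2*(-104)/17 = 990 - 1*(-208/17) = 990 + 208/17 = 17038/17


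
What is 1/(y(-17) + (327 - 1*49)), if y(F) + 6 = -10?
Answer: 1/262 ≈ 0.0038168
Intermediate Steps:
y(F) = -16 (y(F) = -6 - 10 = -16)
1/(y(-17) + (327 - 1*49)) = 1/(-16 + (327 - 1*49)) = 1/(-16 + (327 - 49)) = 1/(-16 + 278) = 1/262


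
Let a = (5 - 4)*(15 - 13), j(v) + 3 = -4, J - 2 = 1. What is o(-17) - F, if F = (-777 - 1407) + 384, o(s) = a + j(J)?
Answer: 1795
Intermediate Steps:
J = 3 (J = 2 + 1 = 3)
j(v) = -7 (j(v) = -3 - 4 = -7)
a = 2 (a = 1*2 = 2)
o(s) = -5 (o(s) = 2 - 7 = -5)
F = -1800 (F = -2184 + 384 = -1800)
o(-17) - F = -5 - 1*(-1800) = -5 + 1800 = 1795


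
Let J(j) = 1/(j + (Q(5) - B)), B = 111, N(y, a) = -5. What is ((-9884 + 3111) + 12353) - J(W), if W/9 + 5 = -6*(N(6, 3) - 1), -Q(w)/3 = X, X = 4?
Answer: 870479/156 ≈ 5580.0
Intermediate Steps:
Q(w) = -12 (Q(w) = -3*4 = -12)
W = 279 (W = -45 + 9*(-6*(-5 - 1)) = -45 + 9*(-6*(-6)) = -45 + 9*36 = -45 + 324 = 279)
J(j) = 1/(-123 + j) (J(j) = 1/(j + (-12 - 1*111)) = 1/(j + (-12 - 111)) = 1/(j - 123) = 1/(-123 + j))
((-9884 + 3111) + 12353) - J(W) = ((-9884 + 3111) + 12353) - 1/(-123 + 279) = (-6773 + 12353) - 1/156 = 5580 - 1*1/156 = 5580 - 1/156 = 870479/156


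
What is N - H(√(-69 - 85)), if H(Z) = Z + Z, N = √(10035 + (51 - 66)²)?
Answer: 6*√285 - 2*I*√154 ≈ 101.29 - 24.819*I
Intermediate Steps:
N = 6*√285 (N = √(10035 + (-15)²) = √(10035 + 225) = √10260 = 6*√285 ≈ 101.29)
H(Z) = 2*Z
N - H(√(-69 - 85)) = 6*√285 - 2*√(-69 - 85) = 6*√285 - 2*√(-154) = 6*√285 - 2*I*√154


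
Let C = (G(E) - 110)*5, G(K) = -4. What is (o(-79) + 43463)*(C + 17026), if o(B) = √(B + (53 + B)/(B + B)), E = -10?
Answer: 715227128 + 98736*I*√13667/79 ≈ 7.1523e+8 + 1.4611e+5*I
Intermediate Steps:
o(B) = √(B + (53 + B)/(2*B)) (o(B) = √(B + (53 + B)/((2*B))) = √(B + (53 + B)*(1/(2*B))) = √(B + (53 + B)/(2*B)))
C = -570 (C = (-4 - 110)*5 = -114*5 = -570)
(o(-79) + 43463)*(C + 17026) = (√(2 + 4*(-79) + 106/(-79))/2 + 43463)*(-570 + 17026) = (√(2 - 316 + 106*(-1/79))/2 + 43463)*16456 = (√(2 - 316 - 106/79)/2 + 43463)*16456 = (√(-24912/79)/2 + 43463)*16456 = ((12*I*√13667/79)/2 + 43463)*16456 = (6*I*√13667/79 + 43463)*16456 = (43463 + 6*I*√13667/79)*16456 = 715227128 + 98736*I*√13667/79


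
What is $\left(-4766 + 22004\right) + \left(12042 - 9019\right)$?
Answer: $20261$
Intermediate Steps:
$\left(-4766 + 22004\right) + \left(12042 - 9019\right) = 17238 + \left(12042 - 9019\right) = 17238 + 3023 = 20261$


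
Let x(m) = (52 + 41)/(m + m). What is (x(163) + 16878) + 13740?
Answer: 9981561/326 ≈ 30618.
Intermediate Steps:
x(m) = 93/(2*m) (x(m) = 93/((2*m)) = 93*(1/(2*m)) = 93/(2*m))
(x(163) + 16878) + 13740 = ((93/2)/163 + 16878) + 13740 = ((93/2)*(1/163) + 16878) + 13740 = (93/326 + 16878) + 13740 = 5502321/326 + 13740 = 9981561/326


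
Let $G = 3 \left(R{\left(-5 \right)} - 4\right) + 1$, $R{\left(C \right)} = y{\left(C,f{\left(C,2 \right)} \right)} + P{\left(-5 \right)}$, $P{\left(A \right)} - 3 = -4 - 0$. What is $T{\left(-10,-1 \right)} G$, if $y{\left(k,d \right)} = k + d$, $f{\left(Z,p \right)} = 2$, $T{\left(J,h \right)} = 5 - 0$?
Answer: $-115$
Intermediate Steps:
$T{\left(J,h \right)} = 5$ ($T{\left(J,h \right)} = 5 + 0 = 5$)
$y{\left(k,d \right)} = d + k$
$P{\left(A \right)} = -1$ ($P{\left(A \right)} = 3 - 4 = -1$)
$R{\left(C \right)} = 1 + C$ ($R{\left(C \right)} = \left(2 + C\right) - 1 = 1 + C$)
$G = -23$ ($G = 3 \left(\left(1 - 5\right) - 4\right) + 1 = 3 \left(-4 - 4\right) + 1 = 3 \left(-8\right) + 1 = -24 + 1 = -23$)
$T{\left(-10,-1 \right)} G = 5 \left(-23\right) = -115$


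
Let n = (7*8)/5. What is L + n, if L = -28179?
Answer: -140839/5 ≈ -28168.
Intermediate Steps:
n = 56/5 (n = 56*(⅕) = 56/5 ≈ 11.200)
L + n = -28179 + 56/5 = -140839/5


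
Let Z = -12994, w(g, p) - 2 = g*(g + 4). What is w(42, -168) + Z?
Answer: -11060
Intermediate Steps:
w(g, p) = 2 + g*(4 + g) (w(g, p) = 2 + g*(g + 4) = 2 + g*(4 + g))
w(42, -168) + Z = (2 + 42² + 4*42) - 12994 = (2 + 1764 + 168) - 12994 = 1934 - 12994 = -11060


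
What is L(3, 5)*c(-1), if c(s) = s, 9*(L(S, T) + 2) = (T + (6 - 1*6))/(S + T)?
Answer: 139/72 ≈ 1.9306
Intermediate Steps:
L(S, T) = -2 + T/(9*(S + T)) (L(S, T) = -2 + ((T + (6 - 1*6))/(S + T))/9 = -2 + ((T + (6 - 6))/(S + T))/9 = -2 + ((T + 0)/(S + T))/9 = -2 + (T/(S + T))/9 = -2 + T/(9*(S + T)))
L(3, 5)*c(-1) = ((-2*3 - 17/9*5)/(3 + 5))*(-1) = ((-6 - 85/9)/8)*(-1) = ((⅛)*(-139/9))*(-1) = -139/72*(-1) = 139/72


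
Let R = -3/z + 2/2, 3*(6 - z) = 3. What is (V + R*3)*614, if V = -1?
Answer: 614/5 ≈ 122.80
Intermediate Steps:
z = 5 (z = 6 - ⅓*3 = 6 - 1 = 5)
R = ⅖ (R = -3/5 + 2/2 = -3*⅕ + 2*(½) = -⅗ + 1 = ⅖ ≈ 0.40000)
(V + R*3)*614 = (-1 + (⅖)*3)*614 = (-1 + 6/5)*614 = (⅕)*614 = 614/5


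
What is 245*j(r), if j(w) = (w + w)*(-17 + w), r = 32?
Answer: 235200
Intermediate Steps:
j(w) = 2*w*(-17 + w) (j(w) = (2*w)*(-17 + w) = 2*w*(-17 + w))
245*j(r) = 245*(2*32*(-17 + 32)) = 245*(2*32*15) = 245*960 = 235200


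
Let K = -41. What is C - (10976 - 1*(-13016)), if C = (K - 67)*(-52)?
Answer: -18376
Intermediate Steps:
C = 5616 (C = (-41 - 67)*(-52) = -108*(-52) = 5616)
C - (10976 - 1*(-13016)) = 5616 - (10976 - 1*(-13016)) = 5616 - (10976 + 13016) = 5616 - 1*23992 = 5616 - 23992 = -18376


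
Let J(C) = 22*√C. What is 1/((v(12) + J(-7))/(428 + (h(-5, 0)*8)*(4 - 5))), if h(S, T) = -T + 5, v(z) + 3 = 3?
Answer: -194*I*√7/77 ≈ -6.6659*I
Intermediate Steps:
v(z) = 0 (v(z) = -3 + 3 = 0)
h(S, T) = 5 - T
1/((v(12) + J(-7))/(428 + (h(-5, 0)*8)*(4 - 5))) = 1/((0 + 22*√(-7))/(428 + ((5 - 1*0)*8)*(4 - 5))) = 1/((0 + 22*(I*√7))/(428 + ((5 + 0)*8)*(-1))) = 1/((0 + 22*I*√7)/(428 + (5*8)*(-1))) = 1/((22*I*√7)/(428 + 40*(-1))) = 1/((22*I*√7)/(428 - 40)) = 1/((22*I*√7)/388) = 1/((22*I*√7)*(1/388)) = 1/(11*I*√7/194) = -194*I*√7/77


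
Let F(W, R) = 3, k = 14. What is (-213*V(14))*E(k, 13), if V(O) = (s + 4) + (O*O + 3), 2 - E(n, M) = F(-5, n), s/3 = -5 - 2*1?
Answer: 38766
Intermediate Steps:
s = -21 (s = 3*(-5 - 2*1) = 3*(-5 - 2) = 3*(-7) = -21)
E(n, M) = -1 (E(n, M) = 2 - 1*3 = 2 - 3 = -1)
V(O) = -14 + O² (V(O) = (-21 + 4) + (O*O + 3) = -17 + (O² + 3) = -17 + (3 + O²) = -14 + O²)
(-213*V(14))*E(k, 13) = -213*(-14 + 14²)*(-1) = -213*(-14 + 196)*(-1) = -213*182*(-1) = -38766*(-1) = 38766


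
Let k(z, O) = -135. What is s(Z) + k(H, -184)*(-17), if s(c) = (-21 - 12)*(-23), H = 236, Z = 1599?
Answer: 3054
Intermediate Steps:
s(c) = 759 (s(c) = -33*(-23) = 759)
s(Z) + k(H, -184)*(-17) = 759 - 135*(-17) = 759 + 2295 = 3054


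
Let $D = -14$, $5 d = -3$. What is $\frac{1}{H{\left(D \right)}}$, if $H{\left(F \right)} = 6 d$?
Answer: $- \frac{5}{18} \approx -0.27778$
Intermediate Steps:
$d = - \frac{3}{5}$ ($d = \frac{1}{5} \left(-3\right) = - \frac{3}{5} \approx -0.6$)
$H{\left(F \right)} = - \frac{18}{5}$ ($H{\left(F \right)} = 6 \left(- \frac{3}{5}\right) = - \frac{18}{5}$)
$\frac{1}{H{\left(D \right)}} = \frac{1}{- \frac{18}{5}} = - \frac{5}{18}$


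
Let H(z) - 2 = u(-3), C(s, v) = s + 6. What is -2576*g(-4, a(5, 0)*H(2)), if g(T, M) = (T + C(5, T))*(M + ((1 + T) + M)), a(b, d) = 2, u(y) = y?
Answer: 126224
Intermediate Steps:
C(s, v) = 6 + s
H(z) = -1 (H(z) = 2 - 3 = -1)
g(T, M) = (11 + T)*(1 + T + 2*M) (g(T, M) = (T + (6 + 5))*(M + ((1 + T) + M)) = (T + 11)*(M + (1 + M + T)) = (11 + T)*(1 + T + 2*M))
-2576*g(-4, a(5, 0)*H(2)) = -2576*(11 + (-4)**2 + 12*(-4) + 22*(2*(-1)) + 2*(2*(-1))*(-4)) = -2576*(11 + 16 - 48 + 22*(-2) + 2*(-2)*(-4)) = -2576*(11 + 16 - 48 - 44 + 16) = -2576*(-49) = 126224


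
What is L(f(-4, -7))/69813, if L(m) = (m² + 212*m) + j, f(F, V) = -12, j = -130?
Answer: -2530/69813 ≈ -0.036240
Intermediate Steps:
L(m) = -130 + m² + 212*m (L(m) = (m² + 212*m) - 130 = -130 + m² + 212*m)
L(f(-4, -7))/69813 = (-130 + (-12)² + 212*(-12))/69813 = (-130 + 144 - 2544)*(1/69813) = -2530*1/69813 = -2530/69813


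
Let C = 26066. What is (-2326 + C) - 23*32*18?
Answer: 10492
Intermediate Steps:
(-2326 + C) - 23*32*18 = (-2326 + 26066) - 23*32*18 = 23740 - 736*18 = 23740 - 13248 = 10492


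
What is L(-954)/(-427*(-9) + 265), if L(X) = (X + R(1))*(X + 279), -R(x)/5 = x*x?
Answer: 647325/4108 ≈ 157.58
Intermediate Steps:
R(x) = -5*x² (R(x) = -5*x*x = -5*x²)
L(X) = (-5 + X)*(279 + X) (L(X) = (X - 5*1²)*(X + 279) = (X - 5*1)*(279 + X) = (X - 5)*(279 + X) = (-5 + X)*(279 + X))
L(-954)/(-427*(-9) + 265) = (-1395 + (-954)² + 274*(-954))/(-427*(-9) + 265) = (-1395 + 910116 - 261396)/(3843 + 265) = 647325/4108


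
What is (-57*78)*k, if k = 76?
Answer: -337896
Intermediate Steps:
(-57*78)*k = -57*78*76 = -4446*76 = -337896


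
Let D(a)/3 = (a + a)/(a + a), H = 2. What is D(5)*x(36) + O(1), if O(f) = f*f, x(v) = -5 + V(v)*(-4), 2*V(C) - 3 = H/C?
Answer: -97/3 ≈ -32.333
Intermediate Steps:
V(C) = 3/2 + 1/C (V(C) = 3/2 + (2/C)/2 = 3/2 + 1/C)
x(v) = -11 - 4/v (x(v) = -5 + (3/2 + 1/v)*(-4) = -5 + (-6 - 4/v) = -11 - 4/v)
D(a) = 3 (D(a) = 3*((a + a)/(a + a)) = 3*((2*a)/((2*a))) = 3*((2*a)*(1/(2*a))) = 3*1 = 3)
O(f) = f**2
D(5)*x(36) + O(1) = 3*(-11 - 4/36) + 1**2 = 3*(-11 - 4*1/36) + 1 = 3*(-11 - 1/9) + 1 = 3*(-100/9) + 1 = -100/3 + 1 = -97/3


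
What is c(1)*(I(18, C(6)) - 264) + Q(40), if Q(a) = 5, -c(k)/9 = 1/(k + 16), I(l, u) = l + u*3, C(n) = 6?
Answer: 2137/17 ≈ 125.71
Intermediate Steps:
I(l, u) = l + 3*u
c(k) = -9/(16 + k) (c(k) = -9/(k + 16) = -9/(16 + k))
c(1)*(I(18, C(6)) - 264) + Q(40) = (-9/(16 + 1))*((18 + 3*6) - 264) + 5 = (-9/17)*((18 + 18) - 264) + 5 = (-9*1/17)*(36 - 264) + 5 = -9/17*(-228) + 5 = 2052/17 + 5 = 2137/17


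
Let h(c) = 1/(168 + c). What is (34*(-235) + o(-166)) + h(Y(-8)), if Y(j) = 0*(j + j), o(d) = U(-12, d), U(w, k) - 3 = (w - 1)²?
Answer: -1313423/168 ≈ -7818.0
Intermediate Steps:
U(w, k) = 3 + (-1 + w)² (U(w, k) = 3 + (w - 1)² = 3 + (-1 + w)²)
o(d) = 172 (o(d) = 3 + (-1 - 12)² = 3 + (-13)² = 3 + 169 = 172)
Y(j) = 0 (Y(j) = 0*(2*j) = 0)
(34*(-235) + o(-166)) + h(Y(-8)) = (34*(-235) + 172) + 1/(168 + 0) = (-7990 + 172) + 1/168 = -7818 + 1/168 = -1313423/168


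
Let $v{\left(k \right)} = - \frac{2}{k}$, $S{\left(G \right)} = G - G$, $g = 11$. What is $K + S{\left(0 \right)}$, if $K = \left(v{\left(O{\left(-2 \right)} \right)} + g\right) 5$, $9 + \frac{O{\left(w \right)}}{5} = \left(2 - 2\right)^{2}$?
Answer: $\frac{497}{9} \approx 55.222$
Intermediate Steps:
$O{\left(w \right)} = -45$ ($O{\left(w \right)} = -45 + 5 \left(2 - 2\right)^{2} = -45 + 5 \cdot 0^{2} = -45 + 5 \cdot 0 = -45 + 0 = -45$)
$S{\left(G \right)} = 0$
$K = \frac{497}{9}$ ($K = \left(- \frac{2}{-45} + 11\right) 5 = \left(\left(-2\right) \left(- \frac{1}{45}\right) + 11\right) 5 = \left(\frac{2}{45} + 11\right) 5 = \frac{497}{45} \cdot 5 = \frac{497}{9} \approx 55.222$)
$K + S{\left(0 \right)} = \frac{497}{9} + 0 = \frac{497}{9}$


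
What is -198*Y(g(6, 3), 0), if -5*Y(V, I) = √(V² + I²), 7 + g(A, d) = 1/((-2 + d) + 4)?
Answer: 6732/25 ≈ 269.28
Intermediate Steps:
g(A, d) = -7 + 1/(2 + d) (g(A, d) = -7 + 1/((-2 + d) + 4) = -7 + 1/(2 + d))
Y(V, I) = -√(I² + V²)/5 (Y(V, I) = -√(V² + I²)/5 = -√(I² + V²)/5)
-198*Y(g(6, 3), 0) = -(-198)*√(0² + ((-13 - 7*3)/(2 + 3))²)/5 = -(-198)*√(0 + ((-13 - 21)/5)²)/5 = -(-198)*√(0 + ((⅕)*(-34))²)/5 = -(-198)*√(0 + (-34/5)²)/5 = -(-198)*√(0 + 1156/25)/5 = -(-198)*√(1156/25)/5 = -(-198)*34/(5*5) = -198*(-34/25) = 6732/25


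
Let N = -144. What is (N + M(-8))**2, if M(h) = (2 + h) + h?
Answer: 24964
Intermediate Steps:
M(h) = 2 + 2*h
(N + M(-8))**2 = (-144 + (2 + 2*(-8)))**2 = (-144 + (2 - 16))**2 = (-144 - 14)**2 = (-158)**2 = 24964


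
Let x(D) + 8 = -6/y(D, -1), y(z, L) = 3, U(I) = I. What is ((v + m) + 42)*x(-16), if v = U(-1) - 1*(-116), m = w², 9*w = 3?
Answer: -14140/9 ≈ -1571.1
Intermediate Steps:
w = ⅓ (w = (⅑)*3 = ⅓ ≈ 0.33333)
m = ⅑ (m = (⅓)² = ⅑ ≈ 0.11111)
v = 115 (v = -1 - 1*(-116) = -1 + 116 = 115)
x(D) = -10 (x(D) = -8 - 6/3 = -8 - 6*⅓ = -8 - 2 = -10)
((v + m) + 42)*x(-16) = ((115 + ⅑) + 42)*(-10) = (1036/9 + 42)*(-10) = (1414/9)*(-10) = -14140/9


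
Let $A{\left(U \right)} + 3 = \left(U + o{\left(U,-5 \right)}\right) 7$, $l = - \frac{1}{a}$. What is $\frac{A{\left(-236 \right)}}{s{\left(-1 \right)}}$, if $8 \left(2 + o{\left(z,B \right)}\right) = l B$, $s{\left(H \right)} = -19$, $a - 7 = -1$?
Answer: $\frac{80077}{912} \approx 87.804$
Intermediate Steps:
$a = 6$ ($a = 7 - 1 = 6$)
$l = - \frac{1}{6} \approx -0.16667$
$o{\left(z,B \right)} = -2 - \frac{B}{48}$ ($o{\left(z,B \right)} = -2 + \frac{\left(- \frac{1}{6}\right) B}{8} = -2 - \frac{B}{48}$)
$A{\left(U \right)} = - \frac{781}{48} + 7 U$ ($A{\left(U \right)} = -3 + \left(U - \frac{91}{48}\right) 7 = -3 + \left(- \frac{91}{48} + U\right) 7 = -3 + \left(- \frac{637}{48} + 7 U\right) = - \frac{781}{48} + 7 U$)
$\frac{A{\left(-236 \right)}}{s{\left(-1 \right)}} = \frac{- \frac{781}{48} + 7 \left(-236\right)}{-19} = \left(- \frac{781}{48} - 1652\right) \left(- \frac{1}{19}\right) = \left(- \frac{80077}{48}\right) \left(- \frac{1}{19}\right) = \frac{80077}{912}$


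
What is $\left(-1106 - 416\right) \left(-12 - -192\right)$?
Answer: $-273960$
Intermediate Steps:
$\left(-1106 - 416\right) \left(-12 - -192\right) = - 1522 \left(-12 + 192\right) = \left(-1522\right) 180 = -273960$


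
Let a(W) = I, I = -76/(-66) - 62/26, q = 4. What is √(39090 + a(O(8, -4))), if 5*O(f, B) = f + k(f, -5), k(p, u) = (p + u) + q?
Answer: √7193935749/429 ≈ 197.71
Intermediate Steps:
k(p, u) = 4 + p + u (k(p, u) = (p + u) + 4 = 4 + p + u)
I = -529/429 (I = -76*(-1/66) - 62*1/26 = 38/33 - 31/13 = -529/429 ≈ -1.2331)
O(f, B) = -⅕ + 2*f/5 (O(f, B) = (f + (4 + f - 5))/5 = (f + (-1 + f))/5 = (-1 + 2*f)/5 = -⅕ + 2*f/5)
a(W) = -529/429
√(39090 + a(O(8, -4))) = √(39090 - 529/429) = √(16769081/429) = √7193935749/429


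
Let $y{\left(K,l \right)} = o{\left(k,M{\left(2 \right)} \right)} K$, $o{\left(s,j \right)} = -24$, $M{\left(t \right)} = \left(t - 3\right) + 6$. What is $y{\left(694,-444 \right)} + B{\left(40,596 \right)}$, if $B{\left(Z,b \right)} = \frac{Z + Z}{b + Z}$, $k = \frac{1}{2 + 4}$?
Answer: $- \frac{2648284}{159} \approx -16656.0$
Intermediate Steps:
$M{\left(t \right)} = 3 + t$ ($M{\left(t \right)} = \left(-3 + t\right) + 6 = 3 + t$)
$k = \frac{1}{6} \approx 0.16667$
$y{\left(K,l \right)} = - 24 K$
$B{\left(Z,b \right)} = \frac{2 Z}{Z + b}$
$y{\left(694,-444 \right)} + B{\left(40,596 \right)} = \left(-24\right) 694 + 2 \cdot 40 \frac{1}{40 + 596} = -16656 + 2 \cdot 40 \cdot \frac{1}{636} = -16656 + \frac{20}{159} = - \frac{2648284}{159}$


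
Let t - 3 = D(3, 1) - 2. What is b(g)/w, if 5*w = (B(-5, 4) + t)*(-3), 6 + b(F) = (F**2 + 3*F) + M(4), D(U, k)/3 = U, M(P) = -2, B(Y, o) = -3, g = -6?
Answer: -50/21 ≈ -2.3810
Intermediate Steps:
D(U, k) = 3*U
b(F) = -8 + F**2 + 3*F (b(F) = -6 + ((F**2 + 3*F) - 2) = -6 + (-2 + F**2 + 3*F) = -8 + F**2 + 3*F)
t = 10 (t = 3 + (3*3 - 2) = 3 + (9 - 2) = 3 + 7 = 10)
w = -21/5 (w = ((-3 + 10)*(-3))/5 = (7*(-3))/5 = (1/5)*(-21) = -21/5 ≈ -4.2000)
b(g)/w = (-8 + (-6)**2 + 3*(-6))/(-21/5) = (-8 + 36 - 18)*(-5/21) = 10*(-5/21) = -50/21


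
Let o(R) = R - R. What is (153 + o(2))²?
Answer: 23409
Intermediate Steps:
o(R) = 0
(153 + o(2))² = (153 + 0)² = 153² = 23409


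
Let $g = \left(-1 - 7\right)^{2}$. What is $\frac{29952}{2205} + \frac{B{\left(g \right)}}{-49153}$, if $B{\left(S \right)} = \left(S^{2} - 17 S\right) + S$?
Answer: $\frac{162828544}{12042485} \approx 13.521$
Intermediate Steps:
$g = 64$ ($g = \left(-8\right)^{2} = 64$)
$B{\left(S \right)} = S^{2} - 16 S$
$\frac{29952}{2205} + \frac{B{\left(g \right)}}{-49153} = \frac{29952}{2205} + \frac{64 \left(-16 + 64\right)}{-49153} = 29952 \cdot \frac{1}{2205} + 64 \cdot 48 \left(- \frac{1}{49153}\right) = \frac{3328}{245} + 3072 \left(- \frac{1}{49153}\right) = \frac{3328}{245} - \frac{3072}{49153} = \frac{162828544}{12042485}$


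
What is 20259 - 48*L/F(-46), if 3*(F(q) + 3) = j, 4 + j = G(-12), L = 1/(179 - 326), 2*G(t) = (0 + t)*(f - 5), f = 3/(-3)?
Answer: 22831941/1127 ≈ 20259.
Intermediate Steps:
f = -1 (f = 3*(-⅓) = -1)
G(t) = -3*t (G(t) = ((0 + t)*(-1 - 5))/2 = (t*(-6))/2 = (-6*t)/2 = -3*t)
L = -1/147 (L = 1/(-147) = -1/147 ≈ -0.0068027)
j = 32 (j = -4 - 3*(-12) = -4 + 36 = 32)
F(q) = 23/3 (F(q) = -3 + (⅓)*32 = -3 + 32/3 = 23/3)
20259 - 48*L/F(-46) = 20259 - 48*(-1/147)/23/3 = 20259 - (-16)*3/(49*23) = 20259 - 1*(-48/1127) = 20259 + 48/1127 = 22831941/1127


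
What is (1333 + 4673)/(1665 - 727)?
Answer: 429/67 ≈ 6.4030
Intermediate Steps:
(1333 + 4673)/(1665 - 727) = 6006/938 = 6006*(1/938) = 429/67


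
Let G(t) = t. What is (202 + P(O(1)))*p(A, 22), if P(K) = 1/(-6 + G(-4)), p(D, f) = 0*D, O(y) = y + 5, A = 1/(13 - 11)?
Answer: 0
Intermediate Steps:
A = ½ (A = 1/2 = ½ ≈ 0.50000)
O(y) = 5 + y
p(D, f) = 0
P(K) = -⅒ (P(K) = 1/(-6 - 4) = 1/(-10) = -⅒)
(202 + P(O(1)))*p(A, 22) = (202 - ⅒)*0 = (2019/10)*0 = 0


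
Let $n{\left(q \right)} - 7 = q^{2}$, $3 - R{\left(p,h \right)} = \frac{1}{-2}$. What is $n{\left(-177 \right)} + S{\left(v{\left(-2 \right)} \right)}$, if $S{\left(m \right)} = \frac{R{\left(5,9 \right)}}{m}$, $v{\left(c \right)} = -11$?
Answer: $\frac{689385}{22} \approx 31336.0$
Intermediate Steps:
$R{\left(p,h \right)} = \frac{7}{2}$ ($R{\left(p,h \right)} = 3 - \frac{1}{-2} = 3 - - \frac{1}{2} = 3 + \frac{1}{2} = \frac{7}{2}$)
$n{\left(q \right)} = 7 + q^{2}$
$S{\left(m \right)} = \frac{7}{2 m}$
$n{\left(-177 \right)} + S{\left(v{\left(-2 \right)} \right)} = \left(7 + \left(-177\right)^{2}\right) + \frac{7}{2 \left(-11\right)} = \left(7 + 31329\right) + \frac{7}{2} \left(- \frac{1}{11}\right) = 31336 - \frac{7}{22} = \frac{689385}{22}$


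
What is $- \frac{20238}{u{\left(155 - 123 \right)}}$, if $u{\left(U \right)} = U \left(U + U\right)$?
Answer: $- \frac{10119}{1024} \approx -9.8818$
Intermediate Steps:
$u{\left(U \right)} = 2 U^{2}$ ($u{\left(U \right)} = U 2 U = 2 U^{2}$)
$- \frac{20238}{u{\left(155 - 123 \right)}} = - \frac{20238}{2 \left(155 - 123\right)^{2}} = - \frac{20238}{2 \cdot 32^{2}} = - \frac{20238}{2 \cdot 1024} = - \frac{20238}{2048} = \left(-20238\right) \frac{1}{2048} = - \frac{10119}{1024}$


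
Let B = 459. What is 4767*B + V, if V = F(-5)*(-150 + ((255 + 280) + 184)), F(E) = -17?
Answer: 2178380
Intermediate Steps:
V = -9673 (V = -17*(-150 + ((255 + 280) + 184)) = -17*(-150 + (535 + 184)) = -17*(-150 + 719) = -17*569 = -9673)
4767*B + V = 4767*459 - 9673 = 2188053 - 9673 = 2178380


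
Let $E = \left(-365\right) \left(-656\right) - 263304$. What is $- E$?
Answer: $23864$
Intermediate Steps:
$E = -23864$ ($E = 239440 - 263304 = -23864$)
$- E = \left(-1\right) \left(-23864\right) = 23864$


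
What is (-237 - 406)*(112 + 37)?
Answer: -95807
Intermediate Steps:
(-237 - 406)*(112 + 37) = -643*149 = -95807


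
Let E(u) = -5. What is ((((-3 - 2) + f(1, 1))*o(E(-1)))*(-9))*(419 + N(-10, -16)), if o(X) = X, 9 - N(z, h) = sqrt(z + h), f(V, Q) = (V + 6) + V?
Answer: 57780 - 135*I*sqrt(26) ≈ 57780.0 - 688.37*I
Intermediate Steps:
f(V, Q) = 6 + 2*V (f(V, Q) = (6 + V) + V = 6 + 2*V)
N(z, h) = 9 - sqrt(h + z) (N(z, h) = 9 - sqrt(z + h) = 9 - sqrt(h + z))
((((-3 - 2) + f(1, 1))*o(E(-1)))*(-9))*(419 + N(-10, -16)) = ((((-3 - 2) + (6 + 2*1))*(-5))*(-9))*(419 + (9 - sqrt(-16 - 10))) = (((-5 + (6 + 2))*(-5))*(-9))*(419 + (9 - sqrt(-26))) = (((-5 + 8)*(-5))*(-9))*(419 + (9 - I*sqrt(26))) = ((3*(-5))*(-9))*(419 + (9 - I*sqrt(26))) = (-15*(-9))*(428 - I*sqrt(26)) = 135*(428 - I*sqrt(26)) = 57780 - 135*I*sqrt(26)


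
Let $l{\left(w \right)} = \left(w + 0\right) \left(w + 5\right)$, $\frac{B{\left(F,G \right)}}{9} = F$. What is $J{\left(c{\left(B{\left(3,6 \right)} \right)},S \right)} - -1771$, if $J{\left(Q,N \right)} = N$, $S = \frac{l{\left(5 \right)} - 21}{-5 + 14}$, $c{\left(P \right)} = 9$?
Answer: $\frac{15968}{9} \approx 1774.2$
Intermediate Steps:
$B{\left(F,G \right)} = 9 F$
$l{\left(w \right)} = w \left(5 + w\right)$
$S = \frac{29}{9}$ ($S = \frac{5 \left(5 + 5\right) - 21}{-5 + 14} = \frac{5 \cdot 10 - 21}{9} = \left(50 - 21\right) \frac{1}{9} = 29 \cdot \frac{1}{9} = \frac{29}{9} \approx 3.2222$)
$J{\left(c{\left(B{\left(3,6 \right)} \right)},S \right)} - -1771 = \frac{29}{9} - -1771 = \frac{29}{9} + 1771 = \frac{15968}{9}$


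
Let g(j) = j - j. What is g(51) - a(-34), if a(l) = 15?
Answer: -15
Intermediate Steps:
g(j) = 0
g(51) - a(-34) = 0 - 1*15 = 0 - 15 = -15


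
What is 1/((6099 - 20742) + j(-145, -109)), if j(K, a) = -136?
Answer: -1/14779 ≈ -6.7664e-5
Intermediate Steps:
1/((6099 - 20742) + j(-145, -109)) = 1/((6099 - 20742) - 136) = 1/(-14643 - 136) = 1/(-14779) = -1/14779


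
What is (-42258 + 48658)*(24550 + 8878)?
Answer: 213939200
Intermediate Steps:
(-42258 + 48658)*(24550 + 8878) = 6400*33428 = 213939200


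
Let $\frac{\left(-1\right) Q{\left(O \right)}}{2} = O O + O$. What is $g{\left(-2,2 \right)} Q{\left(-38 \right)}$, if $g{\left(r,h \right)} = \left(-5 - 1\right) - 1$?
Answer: $19684$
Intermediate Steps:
$g{\left(r,h \right)} = -7$ ($g{\left(r,h \right)} = -6 - 1 = -7$)
$Q{\left(O \right)} = - 2 O - 2 O^{2}$ ($Q{\left(O \right)} = - 2 \left(O O + O\right) = - 2 \left(O^{2} + O\right) = - 2 \left(O + O^{2}\right) = - 2 O - 2 O^{2}$)
$g{\left(-2,2 \right)} Q{\left(-38 \right)} = - 7 \left(\left(-2\right) \left(-38\right) \left(1 - 38\right)\right) = - 7 \left(\left(-2\right) \left(-38\right) \left(-37\right)\right) = \left(-7\right) \left(-2812\right) = 19684$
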